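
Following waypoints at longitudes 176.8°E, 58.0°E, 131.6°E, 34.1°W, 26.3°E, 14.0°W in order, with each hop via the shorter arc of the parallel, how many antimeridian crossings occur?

Leg 1: +176.8° → +58.0°, shortest Δλ = -118.8° (west) — does not cross 180°.
Leg 2: +58.0° → +131.6°, shortest Δλ = 73.6° (east) — does not cross 180°.
Leg 3: +131.6° → -34.1°, shortest Δλ = -165.7° (west) — does not cross 180°.
Leg 4: -34.1° → +26.3°, shortest Δλ = 60.4° (east) — does not cross 180°.
Leg 5: +26.3° → -14.0°, shortest Δλ = -40.3° (west) — does not cross 180°.
Total crossings: 0.

0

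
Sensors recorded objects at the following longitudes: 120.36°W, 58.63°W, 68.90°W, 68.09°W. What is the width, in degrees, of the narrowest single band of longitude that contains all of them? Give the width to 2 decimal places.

61.73°

Sort the longitudes: -120.36°, -68.90°, -68.09°, -58.63°.
Eastward gaps between consecutive values (wrapping around): 51.46°, 0.81°, 9.46°, 298.27°.
Largest gap = 298.27° ⇒ minimal covering band is its complement: 360° − 298.27° = 61.73°.
Band runs from -120.36° eastward to -58.63°.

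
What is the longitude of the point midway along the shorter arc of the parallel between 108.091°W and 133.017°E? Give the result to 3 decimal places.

167.537°W

Signed shortest Δλ from -108.091° to +133.017° is -118.892°.
Midpoint longitude = -108.091° + (-118.892°)/2 = -108.091° − 59.446° = -167.537°.
(The naïve average (-108.091 + +133.017)/2 = 12.463° is on the wrong side of the globe.)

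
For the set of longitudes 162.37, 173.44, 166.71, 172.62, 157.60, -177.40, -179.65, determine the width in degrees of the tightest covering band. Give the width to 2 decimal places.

25.00°

Sort the longitudes: -179.65°, -177.40°, +157.60°, +162.37°, +166.71°, +172.62°, +173.44°.
Eastward gaps between consecutive values (wrapping around): 2.25°, 335.00°, 4.77°, 4.34°, 5.91°, 0.82°, 6.91°.
Largest gap = 335.00° ⇒ minimal covering band is its complement: 360° − 335.00° = 25.00°.
Band runs from +157.60° eastward to -177.40°, crossing the antimeridian.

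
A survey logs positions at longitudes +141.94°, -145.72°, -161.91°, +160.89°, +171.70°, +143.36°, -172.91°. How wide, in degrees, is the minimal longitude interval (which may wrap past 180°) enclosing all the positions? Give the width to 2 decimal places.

Sort the longitudes: -172.91°, -161.91°, -145.72°, +141.94°, +143.36°, +160.89°, +171.70°.
Eastward gaps between consecutive values (wrapping around): 11.00°, 16.19°, 287.66°, 1.42°, 17.53°, 10.81°, 15.39°.
Largest gap = 287.66° ⇒ minimal covering band is its complement: 360° − 287.66° = 72.34°.
Band runs from +141.94° eastward to -145.72°, crossing the antimeridian.

72.34°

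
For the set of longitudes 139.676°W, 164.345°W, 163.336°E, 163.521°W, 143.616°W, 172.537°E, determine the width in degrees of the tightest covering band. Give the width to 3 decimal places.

Sort the longitudes: -164.345°, -163.521°, -143.616°, -139.676°, +163.336°, +172.537°.
Eastward gaps between consecutive values (wrapping around): 0.824°, 19.905°, 3.940°, 303.012°, 9.201°, 23.118°.
Largest gap = 303.012° ⇒ minimal covering band is its complement: 360° − 303.012° = 56.988°.
Band runs from +163.336° eastward to -139.676°, crossing the antimeridian.

56.988°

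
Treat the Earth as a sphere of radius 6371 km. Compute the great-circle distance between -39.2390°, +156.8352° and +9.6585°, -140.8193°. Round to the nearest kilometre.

Δλ = -140.8193 − 156.8352 = -297.6545°; wrapped into (−180°, 180°]: 62.3455°.
Δφ = 9.6585 − -39.2390 = 48.8975°.
a = sin²(Δφ/2) + cos φ₁ · cos φ₂ · sin²(Δλ/2) = 0.375870.
c = 2·atan2(√a, √(1−a)) = 1.31991 rad → d = 6371·c ≈ 8409.17 km.

8409 km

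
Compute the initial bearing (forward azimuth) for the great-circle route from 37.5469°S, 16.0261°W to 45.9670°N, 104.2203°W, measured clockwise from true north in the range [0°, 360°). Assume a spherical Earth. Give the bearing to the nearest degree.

Δλ = -104.2203 − -16.0261 = -88.1942°.
θ = atan2( sin Δλ · cos φ₂ , cos φ₁ · sin φ₂ − sin φ₁ · cos φ₂ · cos Δλ )
  = atan2(-0.69473, 0.58336) = -49.980° → normalised to [0°, 360°): 310.020°.

310°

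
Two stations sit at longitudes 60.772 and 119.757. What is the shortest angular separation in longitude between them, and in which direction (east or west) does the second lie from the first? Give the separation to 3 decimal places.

58.985° east

Raw difference: 119.757 − 60.772 = 58.985°.
Normalise into (−180°, 180°]: 58.985° stays 58.985°.
Positive ⇒ the second point lies to the east; separation 58.985°.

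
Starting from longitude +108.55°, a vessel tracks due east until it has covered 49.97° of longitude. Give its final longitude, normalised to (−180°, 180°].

+158.52°

Start at +108.55°; shift +49.97° → +158.52°.
+158.52° already lies in (−180°, 180°].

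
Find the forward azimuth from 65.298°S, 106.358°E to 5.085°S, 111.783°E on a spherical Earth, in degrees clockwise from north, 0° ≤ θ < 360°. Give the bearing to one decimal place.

6.2°

Δλ = 111.783 − 106.358 = 5.425°.
θ = atan2( sin Δλ · cos φ₂ , cos φ₁ · sin φ₂ − sin φ₁ · cos φ₂ · cos Δλ )
  = atan2(0.09417, 0.86382) = 6.222° → normalised to [0°, 360°): 6.222°.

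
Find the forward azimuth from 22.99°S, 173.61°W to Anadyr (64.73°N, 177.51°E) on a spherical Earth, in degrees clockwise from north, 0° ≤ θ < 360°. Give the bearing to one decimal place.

356.2°

Δλ = 177.51 − -173.61 = 351.12°; wrapped into (−180°, 180°]: -8.88°.
θ = atan2( sin Δλ · cos φ₂ , cos φ₁ · sin φ₂ − sin φ₁ · cos φ₂ · cos Δλ )
  = atan2(-0.06590, 0.99721) = -3.781° → normalised to [0°, 360°): 356.219°.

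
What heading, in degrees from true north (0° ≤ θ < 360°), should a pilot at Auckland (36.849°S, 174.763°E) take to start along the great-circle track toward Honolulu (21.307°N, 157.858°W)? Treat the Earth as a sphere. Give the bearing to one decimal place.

28.6°

Δλ = -157.858 − 174.763 = -332.621°; wrapped into (−180°, 180°]: 27.379°.
θ = atan2( sin Δλ · cos φ₂ , cos φ₁ · sin φ₂ − sin φ₁ · cos φ₂ · cos Δλ )
  = atan2(0.42844, 0.78690) = 28.567° → normalised to [0°, 360°): 28.567°.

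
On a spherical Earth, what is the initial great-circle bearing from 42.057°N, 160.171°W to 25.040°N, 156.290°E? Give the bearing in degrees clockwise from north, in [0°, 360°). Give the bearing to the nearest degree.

Δλ = 156.290 − -160.171 = 316.461°; wrapped into (−180°, 180°]: -43.539°.
θ = atan2( sin Δλ · cos φ₂ , cos φ₁ · sin φ₂ − sin φ₁ · cos φ₂ · cos Δλ )
  = atan2(-0.62411, -0.12570) = -101.387° → normalised to [0°, 360°): 258.613°.

259°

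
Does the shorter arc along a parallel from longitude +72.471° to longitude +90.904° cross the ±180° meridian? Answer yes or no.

Signed shortest Δλ = ((90.904 − 72.471 + 180) mod 360) − 180 = 18.433°.
Going east by 18.433° from +72.471° reaches +90.904° without touching 180°.

No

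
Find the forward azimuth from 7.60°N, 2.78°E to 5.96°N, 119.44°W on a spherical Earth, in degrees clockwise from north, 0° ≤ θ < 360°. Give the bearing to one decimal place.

Δλ = -119.44 − 2.78 = -122.22°.
θ = atan2( sin Δλ · cos φ₂ , cos φ₁ · sin φ₂ − sin φ₁ · cos φ₂ · cos Δλ )
  = atan2(-0.84143, 0.17306) = -78.378° → normalised to [0°, 360°): 281.622°.

281.6°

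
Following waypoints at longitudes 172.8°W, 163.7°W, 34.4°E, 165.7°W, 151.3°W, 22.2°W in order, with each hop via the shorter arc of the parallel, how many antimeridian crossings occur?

2

Leg 1: -172.8° → -163.7°, shortest Δλ = 9.1° (east) — does not cross 180°.
Leg 2: -163.7° → +34.4°, shortest Δλ = -161.9° (west) — crosses 180°.
Leg 3: +34.4° → -165.7°, shortest Δλ = 159.9° (east) — crosses 180°.
Leg 4: -165.7° → -151.3°, shortest Δλ = 14.4° (east) — does not cross 180°.
Leg 5: -151.3° → -22.2°, shortest Δλ = 129.1° (east) — does not cross 180°.
Total crossings: 2.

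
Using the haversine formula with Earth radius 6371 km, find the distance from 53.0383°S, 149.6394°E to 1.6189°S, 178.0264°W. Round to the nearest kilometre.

6446 km

Δλ = -178.0264 − 149.6394 = -327.6658°; wrapped into (−180°, 180°]: 32.3342°.
Δφ = -1.6189 − -53.0383 = 51.4194°.
a = sin²(Δφ/2) + cos φ₁ · cos φ₂ · sin²(Δλ/2) = 0.234790.
c = 2·atan2(√a, √(1−a)) = 1.01170 rad → d = 6371·c ≈ 6445.55 km.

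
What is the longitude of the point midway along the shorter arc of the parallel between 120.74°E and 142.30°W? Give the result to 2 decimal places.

169.22°E

Signed shortest Δλ from +120.74° to -142.30° is +96.96°.
Midpoint longitude = +120.74° + (+96.96°)/2 = +120.74° + 48.48° = +169.22°.
(The naïve average (+120.74 + -142.30)/2 = -10.78° is on the wrong side of the globe.)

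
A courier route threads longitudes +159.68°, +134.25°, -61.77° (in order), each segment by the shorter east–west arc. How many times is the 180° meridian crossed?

1

Leg 1: +159.68° → +134.25°, shortest Δλ = -25.43° (west) — does not cross 180°.
Leg 2: +134.25° → -61.77°, shortest Δλ = 163.98° (east) — crosses 180°.
Total crossings: 1.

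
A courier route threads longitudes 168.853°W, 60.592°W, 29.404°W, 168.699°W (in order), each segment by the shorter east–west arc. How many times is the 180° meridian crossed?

0

Leg 1: -168.853° → -60.592°, shortest Δλ = 108.261° (east) — does not cross 180°.
Leg 2: -60.592° → -29.404°, shortest Δλ = 31.188° (east) — does not cross 180°.
Leg 3: -29.404° → -168.699°, shortest Δλ = -139.295° (west) — does not cross 180°.
Total crossings: 0.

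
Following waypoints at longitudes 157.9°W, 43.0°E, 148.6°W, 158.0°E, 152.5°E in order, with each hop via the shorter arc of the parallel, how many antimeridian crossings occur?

3

Leg 1: -157.9° → +43.0°, shortest Δλ = -159.1° (west) — crosses 180°.
Leg 2: +43.0° → -148.6°, shortest Δλ = 168.4° (east) — crosses 180°.
Leg 3: -148.6° → +158.0°, shortest Δλ = -53.4° (west) — crosses 180°.
Leg 4: +158.0° → +152.5°, shortest Δλ = -5.5° (west) — does not cross 180°.
Total crossings: 3.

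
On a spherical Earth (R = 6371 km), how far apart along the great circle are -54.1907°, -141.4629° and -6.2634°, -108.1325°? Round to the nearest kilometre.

Δλ = -108.1325 − -141.4629 = 33.3304°.
Δφ = -6.2634 − -54.1907 = 47.9273°.
a = sin²(Δφ/2) + cos φ₁ · cos φ₂ · sin²(Δλ/2) = 0.212795.
c = 2·atan2(√a, √(1−a)) = 0.95891 rad → d = 6371·c ≈ 6109.24 km.

6109 km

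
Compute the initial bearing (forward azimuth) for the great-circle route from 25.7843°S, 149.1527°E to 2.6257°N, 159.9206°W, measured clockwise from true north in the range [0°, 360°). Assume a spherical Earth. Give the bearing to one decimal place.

67.9°

Δλ = -159.9206 − 149.1527 = -309.0733°; wrapped into (−180°, 180°]: 50.9267°.
θ = atan2( sin Δλ · cos φ₂ , cos φ₁ · sin φ₂ − sin φ₁ · cos φ₂ · cos Δλ )
  = atan2(0.77553, 0.31514) = 67.885° → normalised to [0°, 360°): 67.885°.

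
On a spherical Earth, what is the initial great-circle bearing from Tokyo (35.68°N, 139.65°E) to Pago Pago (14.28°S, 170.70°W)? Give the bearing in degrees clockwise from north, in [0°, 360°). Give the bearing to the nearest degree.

Δλ = -170.70 − 139.65 = -310.35°; wrapped into (−180°, 180°]: 49.65°.
θ = atan2( sin Δλ · cos φ₂ , cos φ₁ · sin φ₂ − sin φ₁ · cos φ₂ · cos Δλ )
  = atan2(0.73856, -0.56632) = 127.481° → normalised to [0°, 360°): 127.481°.

127°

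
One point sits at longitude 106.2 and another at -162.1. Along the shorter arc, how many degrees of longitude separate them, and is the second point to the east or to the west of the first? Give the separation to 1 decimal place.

91.7° east

Raw difference: -162.1 − 106.2 = -268.3°.
Normalise into (−180°, 180°]: -268.3° + 360° = 91.7°.
Positive ⇒ the second point lies to the east; separation 91.7°.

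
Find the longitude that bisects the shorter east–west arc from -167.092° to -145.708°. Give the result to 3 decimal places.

Signed shortest Δλ from -167.092° to -145.708° is +21.384°.
Midpoint longitude = -167.092° + (+21.384°)/2 = -167.092° + 10.692° = -156.400°.

-156.400°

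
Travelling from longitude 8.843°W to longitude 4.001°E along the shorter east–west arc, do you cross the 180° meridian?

No

Signed shortest Δλ = ((4.001 − -8.843 + 180) mod 360) − 180 = 12.844°.
Going east by 12.844° from -8.843° reaches +4.001° without touching 180°.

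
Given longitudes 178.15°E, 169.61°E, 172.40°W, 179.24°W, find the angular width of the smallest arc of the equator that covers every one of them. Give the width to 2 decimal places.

Sort the longitudes: -179.24°, -172.40°, +169.61°, +178.15°.
Eastward gaps between consecutive values (wrapping around): 6.84°, 342.01°, 8.54°, 2.61°.
Largest gap = 342.01° ⇒ minimal covering band is its complement: 360° − 342.01° = 17.99°.
Band runs from +169.61° eastward to -172.40°, crossing the antimeridian.

17.99°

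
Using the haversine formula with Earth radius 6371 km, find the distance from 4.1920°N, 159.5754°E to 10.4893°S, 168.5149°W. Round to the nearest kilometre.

3892 km

Δλ = -168.5149 − 159.5754 = -328.0903°; wrapped into (−180°, 180°]: 31.9097°.
Δφ = -10.4893 − 4.1920 = -14.6813°.
a = sin²(Δφ/2) + cos φ₁ · cos φ₂ · sin²(Δλ/2) = 0.090422.
c = 2·atan2(√a, √(1−a)) = 0.61086 rad → d = 6371·c ≈ 3891.78 km.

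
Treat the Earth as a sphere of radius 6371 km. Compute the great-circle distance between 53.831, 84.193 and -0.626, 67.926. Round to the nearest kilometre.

6238 km

Δλ = 67.926 − 84.193 = -16.267°.
Δφ = -0.626 − 53.831 = -54.457°.
a = sin²(Δφ/2) + cos φ₁ · cos φ₂ · sin²(Δλ/2) = 0.221156.
c = 2·atan2(√a, √(1−a)) = 0.97920 rad → d = 6371·c ≈ 6238.47 km.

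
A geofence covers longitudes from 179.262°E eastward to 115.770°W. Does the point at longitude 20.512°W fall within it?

Band width going east from +179.262° to -115.770°: ((-115.770 − 179.262) mod 360) = 64.968°.
Offset of -20.512° east of the west edge: ((-20.512 − 179.262) mod 360) = 160.226°.
160.226° > 64.968° ⇒ outside.

No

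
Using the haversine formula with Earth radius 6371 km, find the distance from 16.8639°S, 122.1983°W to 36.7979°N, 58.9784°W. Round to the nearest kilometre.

Δλ = -58.9784 − -122.1983 = 63.2199°.
Δφ = 36.7979 − -16.8639 = 53.6618°.
a = sin²(Δφ/2) + cos φ₁ · cos φ₂ · sin²(Δλ/2) = 0.414245.
c = 2·atan2(√a, √(1−a)) = 1.39843 rad → d = 6371·c ≈ 8909.42 km.

8909 km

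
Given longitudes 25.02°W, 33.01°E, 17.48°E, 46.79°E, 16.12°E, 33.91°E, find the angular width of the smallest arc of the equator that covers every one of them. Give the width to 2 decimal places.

Sort the longitudes: -25.02°, +16.12°, +17.48°, +33.01°, +33.91°, +46.79°.
Eastward gaps between consecutive values (wrapping around): 41.14°, 1.36°, 15.53°, 0.90°, 12.88°, 288.19°.
Largest gap = 288.19° ⇒ minimal covering band is its complement: 360° − 288.19° = 71.81°.
Band runs from -25.02° eastward to +46.79°.

71.81°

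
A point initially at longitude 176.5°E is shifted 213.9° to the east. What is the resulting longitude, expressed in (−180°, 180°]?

30.4°E

Start at +176.5°; shift +213.9° → +390.4°.
+390.4° lies outside (−180°, 180°]; subtract 360° → +30.4°.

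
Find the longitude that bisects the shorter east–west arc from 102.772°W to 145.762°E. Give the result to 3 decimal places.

158.505°W

Signed shortest Δλ from -102.772° to +145.762° is -111.466°.
Midpoint longitude = -102.772° + (-111.466°)/2 = -102.772° − 55.733° = -158.505°.
(The naïve average (-102.772 + +145.762)/2 = 21.495° is on the wrong side of the globe.)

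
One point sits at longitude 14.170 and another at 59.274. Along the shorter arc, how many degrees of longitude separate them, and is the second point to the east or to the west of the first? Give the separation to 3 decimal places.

45.104° east

Raw difference: 59.274 − 14.170 = 45.104°.
Normalise into (−180°, 180°]: 45.104° stays 45.104°.
Positive ⇒ the second point lies to the east; separation 45.104°.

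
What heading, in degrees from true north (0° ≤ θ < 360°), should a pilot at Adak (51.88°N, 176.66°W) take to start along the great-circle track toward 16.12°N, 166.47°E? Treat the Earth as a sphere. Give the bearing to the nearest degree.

Δλ = 166.47 − -176.66 = 343.13°; wrapped into (−180°, 180°]: -16.87°.
θ = atan2( sin Δλ · cos φ₂ , cos φ₁ · sin φ₂ − sin φ₁ · cos φ₂ · cos Δλ )
  = atan2(-0.27879, -0.55187) = -153.198° → normalised to [0°, 360°): 206.802°.

207°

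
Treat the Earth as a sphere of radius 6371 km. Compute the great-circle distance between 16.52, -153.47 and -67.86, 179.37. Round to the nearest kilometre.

Δλ = 179.37 − -153.47 = 332.84°; wrapped into (−180°, 180°]: -27.16°.
Δφ = -67.86 − 16.52 = -84.38°.
a = sin²(Δφ/2) + cos φ₁ · cos φ₂ · sin²(Δλ/2) = 0.470955.
c = 2·atan2(√a, √(1−a)) = 1.51267 rad → d = 6371·c ≈ 9637.24 km.

9637 km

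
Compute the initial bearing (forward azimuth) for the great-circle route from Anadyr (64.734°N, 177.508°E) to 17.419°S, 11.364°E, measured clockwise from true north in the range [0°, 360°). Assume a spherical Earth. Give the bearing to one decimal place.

Δλ = 11.364 − 177.508 = -166.144°.
θ = atan2( sin Δλ · cos φ₂ , cos φ₁ · sin φ₂ − sin φ₁ · cos φ₂ · cos Δλ )
  = atan2(-0.22850, 0.70998) = -17.840° → normalised to [0°, 360°): 342.160°.

342.2°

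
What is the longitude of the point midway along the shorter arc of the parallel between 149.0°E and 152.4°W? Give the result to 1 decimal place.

Signed shortest Δλ from +149.0° to -152.4° is +58.6°.
Midpoint longitude = +149.0° + (+58.6°)/2 = +149.0° + 29.3° = +178.3°.
(The naïve average (+149.0 + -152.4)/2 = -1.7° is on the wrong side of the globe.)

178.3°E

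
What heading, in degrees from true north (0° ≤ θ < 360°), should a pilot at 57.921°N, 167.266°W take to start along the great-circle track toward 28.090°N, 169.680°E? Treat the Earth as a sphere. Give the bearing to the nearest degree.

Δλ = 169.680 − -167.266 = 336.946°; wrapped into (−180°, 180°]: -23.054°.
θ = atan2( sin Δλ · cos φ₂ , cos φ₁ · sin φ₂ − sin φ₁ · cos φ₂ · cos Δλ )
  = atan2(-0.34547, -0.43774) = -141.719° → normalised to [0°, 360°): 218.281°.

218°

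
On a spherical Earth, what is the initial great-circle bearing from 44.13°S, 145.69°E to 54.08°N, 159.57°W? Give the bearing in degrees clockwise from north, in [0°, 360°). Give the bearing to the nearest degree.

30°

Δλ = -159.57 − 145.69 = -305.26°; wrapped into (−180°, 180°]: 54.74°.
θ = atan2( sin Δλ · cos φ₂ , cos φ₁ · sin φ₂ − sin φ₁ · cos φ₂ · cos Δλ )
  = atan2(0.47903, 0.81708) = 30.382° → normalised to [0°, 360°): 30.382°.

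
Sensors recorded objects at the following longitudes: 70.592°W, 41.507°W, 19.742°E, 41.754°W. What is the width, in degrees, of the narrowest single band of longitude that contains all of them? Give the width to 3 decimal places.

90.334°

Sort the longitudes: -70.592°, -41.754°, -41.507°, +19.742°.
Eastward gaps between consecutive values (wrapping around): 28.838°, 0.247°, 61.249°, 269.666°.
Largest gap = 269.666° ⇒ minimal covering band is its complement: 360° − 269.666° = 90.334°.
Band runs from -70.592° eastward to +19.742°.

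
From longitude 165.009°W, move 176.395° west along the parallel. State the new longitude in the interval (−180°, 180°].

18.596°E

Start at -165.009°; shift −176.395° → -341.404°.
-341.404° lies outside (−180°, 180°]; add 360° → +18.596°.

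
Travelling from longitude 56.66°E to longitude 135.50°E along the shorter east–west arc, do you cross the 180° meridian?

No

Signed shortest Δλ = ((135.50 − 56.66 + 180) mod 360) − 180 = 78.84°.
Going east by 78.84° from +56.66° reaches +135.50° without touching 180°.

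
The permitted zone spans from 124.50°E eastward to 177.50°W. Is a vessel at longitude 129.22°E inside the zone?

Band width going east from +124.50° to -177.50°: ((-177.50 − 124.50) mod 360) = 58.00°.
Offset of +129.22° east of the west edge: ((129.22 − 124.50) mod 360) = 4.72°.
4.72° ≤ 58.00° ⇒ inside.

Yes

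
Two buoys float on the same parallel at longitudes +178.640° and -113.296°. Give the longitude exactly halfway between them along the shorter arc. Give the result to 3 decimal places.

Signed shortest Δλ from +178.640° to -113.296° is +68.064°.
Midpoint longitude = +178.640° + (+68.064°)/2 = +178.640° + 34.032° = +212.672°.
Normalise into (−180°, 180°]: -147.328°.
(The naïve average (+178.640 + -113.296)/2 = 32.672° is on the wrong side of the globe.)

-147.328°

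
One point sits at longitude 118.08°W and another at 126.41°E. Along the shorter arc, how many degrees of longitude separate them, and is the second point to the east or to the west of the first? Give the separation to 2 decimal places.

115.51° west

Raw difference: 126.41 − -118.08 = 244.49°.
Normalise into (−180°, 180°]: 244.49° − 360° = -115.51°.
Negative ⇒ the second point lies to the west; separation 115.51°.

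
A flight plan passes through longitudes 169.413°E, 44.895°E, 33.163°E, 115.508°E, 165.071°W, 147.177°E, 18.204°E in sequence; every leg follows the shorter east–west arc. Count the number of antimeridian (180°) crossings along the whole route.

Leg 1: +169.413° → +44.895°, shortest Δλ = -124.518° (west) — does not cross 180°.
Leg 2: +44.895° → +33.163°, shortest Δλ = -11.732° (west) — does not cross 180°.
Leg 3: +33.163° → +115.508°, shortest Δλ = 82.345° (east) — does not cross 180°.
Leg 4: +115.508° → -165.071°, shortest Δλ = 79.421° (east) — crosses 180°.
Leg 5: -165.071° → +147.177°, shortest Δλ = -47.752° (west) — crosses 180°.
Leg 6: +147.177° → +18.204°, shortest Δλ = -128.973° (west) — does not cross 180°.
Total crossings: 2.

2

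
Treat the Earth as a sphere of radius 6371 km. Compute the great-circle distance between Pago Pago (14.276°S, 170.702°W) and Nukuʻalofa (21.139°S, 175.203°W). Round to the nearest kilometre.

Δλ = -175.203 − -170.702 = -4.501°.
Δφ = -21.139 − -14.276 = -6.863°.
a = sin²(Δφ/2) + cos φ₁ · cos φ₂ · sin²(Δλ/2) = 0.004976.
c = 2·atan2(√a, √(1−a)) = 0.14121 rad → d = 6371·c ≈ 899.62 km.

900 km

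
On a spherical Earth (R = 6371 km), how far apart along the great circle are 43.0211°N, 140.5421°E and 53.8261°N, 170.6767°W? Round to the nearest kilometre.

Δλ = -170.6767 − 140.5421 = -311.2188°; wrapped into (−180°, 180°]: 48.7812°.
Δφ = 53.8261 − 43.0211 = 10.8050°.
a = sin²(Δφ/2) + cos φ₁ · cos φ₂ · sin²(Δλ/2) = 0.082453.
c = 2·atan2(√a, √(1−a)) = 0.58249 rad → d = 6371·c ≈ 3711.07 km.

3711 km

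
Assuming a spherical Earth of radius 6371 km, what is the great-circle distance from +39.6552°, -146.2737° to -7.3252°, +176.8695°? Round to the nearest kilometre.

Δλ = 176.8695 − -146.2737 = 323.1432°; wrapped into (−180°, 180°]: -36.8568°.
Δφ = -7.3252 − 39.6552 = -46.9804°.
a = sin²(Δφ/2) + cos φ₁ · cos φ₂ · sin²(Δλ/2) = 0.235185.
c = 2·atan2(√a, √(1−a)) = 1.01263 rad → d = 6371·c ≈ 6451.48 km.

6451 km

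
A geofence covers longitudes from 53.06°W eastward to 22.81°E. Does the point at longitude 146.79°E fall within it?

No

Band width going east from -53.06° to +22.81°: ((22.81 − -53.06) mod 360) = 75.87°.
Offset of +146.79° east of the west edge: ((146.79 − -53.06) mod 360) = 199.85°.
199.85° > 75.87° ⇒ outside.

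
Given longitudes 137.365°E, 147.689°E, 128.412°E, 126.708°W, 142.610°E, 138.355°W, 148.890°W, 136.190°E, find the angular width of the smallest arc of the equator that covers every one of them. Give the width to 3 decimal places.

104.880°

Sort the longitudes: -148.890°, -138.355°, -126.708°, +128.412°, +136.190°, +137.365°, +142.610°, +147.689°.
Eastward gaps between consecutive values (wrapping around): 10.535°, 11.647°, 255.120°, 7.778°, 1.175°, 5.245°, 5.079°, 63.421°.
Largest gap = 255.120° ⇒ minimal covering band is its complement: 360° − 255.120° = 104.880°.
Band runs from +128.412° eastward to -126.708°, crossing the antimeridian.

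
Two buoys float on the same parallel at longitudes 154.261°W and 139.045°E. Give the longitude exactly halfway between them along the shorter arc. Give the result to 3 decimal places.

Signed shortest Δλ from -154.261° to +139.045° is -66.694°.
Midpoint longitude = -154.261° + (-66.694°)/2 = -154.261° − 33.347° = -187.608°.
Normalise into (−180°, 180°]: +172.392°.
(The naïve average (-154.261 + +139.045)/2 = -7.608° is on the wrong side of the globe.)

172.392°E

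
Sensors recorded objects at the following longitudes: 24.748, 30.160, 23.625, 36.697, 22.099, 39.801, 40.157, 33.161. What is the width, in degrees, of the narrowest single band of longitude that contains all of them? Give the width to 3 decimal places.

18.058°

Sort the longitudes: +22.099°, +23.625°, +24.748°, +30.160°, +33.161°, +36.697°, +39.801°, +40.157°.
Eastward gaps between consecutive values (wrapping around): 1.526°, 1.123°, 5.412°, 3.001°, 3.536°, 3.104°, 0.356°, 341.942°.
Largest gap = 341.942° ⇒ minimal covering band is its complement: 360° − 341.942° = 18.058°.
Band runs from +22.099° eastward to +40.157°.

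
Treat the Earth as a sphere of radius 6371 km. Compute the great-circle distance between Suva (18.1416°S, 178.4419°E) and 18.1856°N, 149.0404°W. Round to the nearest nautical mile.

2905 nmi

Δλ = -149.0404 − 178.4419 = -327.4823°; wrapped into (−180°, 180°]: 32.5177°.
Δφ = 18.1856 − -18.1416 = 36.3272°.
a = sin²(Δφ/2) + cos φ₁ · cos φ₂ · sin²(Δλ/2) = 0.167946.
c = 2·atan2(√a, √(1−a)) = 0.84450 rad → d = 6371·c ≈ 5380.29 km ≈ 2905.12 nmi.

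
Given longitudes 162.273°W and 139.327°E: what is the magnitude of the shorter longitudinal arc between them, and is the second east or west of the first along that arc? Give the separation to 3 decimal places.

Raw difference: 139.327 − -162.273 = 301.6°.
Normalise into (−180°, 180°]: 301.6° − 360° = -58.4°.
Negative ⇒ the second point lies to the west; separation 58.400°.

58.400° west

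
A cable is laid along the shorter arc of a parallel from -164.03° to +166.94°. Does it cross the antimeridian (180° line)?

Yes

Naïve |166.94 − -164.03| = 330.97° > 180°, so the shorter arc goes the other way round — across 180°.
Signed shortest Δλ = ((166.94 − -164.03 + 180) mod 360) − 180 = -29.03°.
Going west by 29.03° from -164.03° passes through 180° before reaching +166.94°.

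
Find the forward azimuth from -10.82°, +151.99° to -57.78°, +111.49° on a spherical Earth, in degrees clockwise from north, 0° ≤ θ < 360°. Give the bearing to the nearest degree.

Δλ = 111.49 − 151.99 = -40.50°.
θ = atan2( sin Δλ · cos φ₂ , cos φ₁ · sin φ₂ − sin φ₁ · cos φ₂ · cos Δλ )
  = atan2(-0.34627, -0.75486) = -155.358° → normalised to [0°, 360°): 204.642°.

205°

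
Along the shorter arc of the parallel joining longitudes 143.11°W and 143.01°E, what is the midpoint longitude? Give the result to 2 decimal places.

Signed shortest Δλ from -143.11° to +143.01° is -73.88°.
Midpoint longitude = -143.11° + (-73.88°)/2 = -143.11° − 36.94° = -180.05°.
Normalise into (−180°, 180°]: +179.95°.
(The naïve average (-143.11 + +143.01)/2 = -0.05° is on the wrong side of the globe.)

179.95°E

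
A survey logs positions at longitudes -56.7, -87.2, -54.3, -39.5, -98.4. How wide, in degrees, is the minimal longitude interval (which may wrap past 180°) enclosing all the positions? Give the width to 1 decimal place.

Sort the longitudes: -98.4°, -87.2°, -56.7°, -54.3°, -39.5°.
Eastward gaps between consecutive values (wrapping around): 11.2°, 30.5°, 2.4°, 14.8°, 301.1°.
Largest gap = 301.1° ⇒ minimal covering band is its complement: 360° − 301.1° = 58.9°.
Band runs from -98.4° eastward to -39.5°.

58.9°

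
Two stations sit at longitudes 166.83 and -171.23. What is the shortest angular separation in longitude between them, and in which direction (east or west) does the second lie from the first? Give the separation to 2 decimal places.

21.94° east

Raw difference: -171.23 − 166.83 = -338.06°.
Normalise into (−180°, 180°]: -338.06° + 360° = 21.94°.
Positive ⇒ the second point lies to the east; separation 21.94°.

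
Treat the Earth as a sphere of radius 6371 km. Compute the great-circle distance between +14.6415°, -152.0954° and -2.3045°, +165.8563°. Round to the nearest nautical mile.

2699 nmi

Δλ = 165.8563 − -152.0954 = 317.9517°; wrapped into (−180°, 180°]: -42.0483°.
Δφ = -2.3045 − 14.6415 = -16.9460°.
a = sin²(Δφ/2) + cos φ₁ · cos φ₂ · sin²(Δλ/2) = 0.146139.
c = 2·atan2(√a, √(1−a)) = 0.78453 rad → d = 6371·c ≈ 4998.23 km ≈ 2698.83 nmi.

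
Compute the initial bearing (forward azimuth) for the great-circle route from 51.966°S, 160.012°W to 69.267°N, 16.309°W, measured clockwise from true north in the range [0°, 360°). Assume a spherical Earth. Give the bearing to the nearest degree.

Δλ = -16.309 − -160.012 = 143.703°.
θ = atan2( sin Δλ · cos φ₂ , cos φ₁ · sin φ₂ − sin φ₁ · cos φ₂ · cos Δλ )
  = atan2(0.20957, 0.35150) = 30.804° → normalised to [0°, 360°): 30.804°.

31°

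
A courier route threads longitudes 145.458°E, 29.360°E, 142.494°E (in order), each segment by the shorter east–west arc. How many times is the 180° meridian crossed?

0

Leg 1: +145.458° → +29.360°, shortest Δλ = -116.098° (west) — does not cross 180°.
Leg 2: +29.360° → +142.494°, shortest Δλ = 113.134° (east) — does not cross 180°.
Total crossings: 0.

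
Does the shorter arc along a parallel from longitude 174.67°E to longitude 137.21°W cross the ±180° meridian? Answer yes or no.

Yes

Naïve |-137.21 − 174.67| = 311.88° > 180°, so the shorter arc goes the other way round — across 180°.
Signed shortest Δλ = ((-137.21 − 174.67 + 180) mod 360) − 180 = 48.12°.
Going east by 48.12° from +174.67° passes through 180° before reaching -137.21°.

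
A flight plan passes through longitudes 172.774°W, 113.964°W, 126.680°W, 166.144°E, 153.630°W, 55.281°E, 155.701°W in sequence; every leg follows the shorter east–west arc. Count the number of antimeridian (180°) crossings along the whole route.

4

Leg 1: -172.774° → -113.964°, shortest Δλ = 58.81° (east) — does not cross 180°.
Leg 2: -113.964° → -126.680°, shortest Δλ = -12.716° (west) — does not cross 180°.
Leg 3: -126.680° → +166.144°, shortest Δλ = -67.176° (west) — crosses 180°.
Leg 4: +166.144° → -153.630°, shortest Δλ = 40.226° (east) — crosses 180°.
Leg 5: -153.630° → +55.281°, shortest Δλ = -151.089° (west) — crosses 180°.
Leg 6: +55.281° → -155.701°, shortest Δλ = 149.018° (east) — crosses 180°.
Total crossings: 4.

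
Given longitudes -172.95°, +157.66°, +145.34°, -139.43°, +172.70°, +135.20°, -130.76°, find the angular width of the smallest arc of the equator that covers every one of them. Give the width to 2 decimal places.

Sort the longitudes: -172.95°, -139.43°, -130.76°, +135.20°, +145.34°, +157.66°, +172.70°.
Eastward gaps between consecutive values (wrapping around): 33.52°, 8.67°, 265.96°, 10.14°, 12.32°, 15.04°, 14.35°.
Largest gap = 265.96° ⇒ minimal covering band is its complement: 360° − 265.96° = 94.04°.
Band runs from +135.20° eastward to -130.76°, crossing the antimeridian.

94.04°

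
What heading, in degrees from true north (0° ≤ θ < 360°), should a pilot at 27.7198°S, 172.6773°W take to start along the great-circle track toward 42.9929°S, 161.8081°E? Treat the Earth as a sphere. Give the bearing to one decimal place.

226.7°

Δλ = 161.8081 − -172.6773 = 334.4854°; wrapped into (−180°, 180°]: -25.5146°.
θ = atan2( sin Δλ · cos φ₂ , cos φ₁ · sin φ₂ − sin φ₁ · cos φ₂ · cos Δλ )
  = atan2(-0.31506, -0.29660) = -133.271° → normalised to [0°, 360°): 226.729°.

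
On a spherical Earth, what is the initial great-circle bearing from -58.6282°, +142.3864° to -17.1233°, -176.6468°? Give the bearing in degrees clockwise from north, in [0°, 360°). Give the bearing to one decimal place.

Δλ = -176.6468 − 142.3864 = -319.0332°; wrapped into (−180°, 180°]: 40.9668°.
θ = atan2( sin Δλ · cos φ₂ , cos φ₁ · sin φ₂ − sin φ₁ · cos φ₂ · cos Δλ )
  = atan2(0.62656, 0.46285) = 53.546° → normalised to [0°, 360°): 53.546°.

53.5°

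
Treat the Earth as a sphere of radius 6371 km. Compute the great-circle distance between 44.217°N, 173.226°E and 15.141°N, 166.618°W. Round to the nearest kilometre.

3751 km

Δλ = -166.618 − 173.226 = -339.844°; wrapped into (−180°, 180°]: 20.156°.
Δφ = 15.141 − 44.217 = -29.076°.
a = sin²(Δφ/2) + cos φ₁ · cos φ₂ · sin²(Δλ/2) = 0.084196.
c = 2·atan2(√a, √(1−a)) = 0.58880 rad → d = 6371·c ≈ 3751.25 km.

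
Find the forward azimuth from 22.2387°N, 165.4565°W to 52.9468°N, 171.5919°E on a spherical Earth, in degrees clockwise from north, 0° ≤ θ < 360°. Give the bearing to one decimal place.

Δλ = 171.5919 − -165.4565 = 337.0484°; wrapped into (−180°, 180°]: -22.9516°.
θ = atan2( sin Δλ · cos φ₂ , cos φ₁ · sin φ₂ − sin φ₁ · cos φ₂ · cos Δλ )
  = atan2(-0.23497, 0.52872) = -23.961° → normalised to [0°, 360°): 336.039°.

336.0°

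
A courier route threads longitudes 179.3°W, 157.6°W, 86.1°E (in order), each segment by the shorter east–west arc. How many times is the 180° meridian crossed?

1

Leg 1: -179.3° → -157.6°, shortest Δλ = 21.7° (east) — does not cross 180°.
Leg 2: -157.6° → +86.1°, shortest Δλ = -116.3° (west) — crosses 180°.
Total crossings: 1.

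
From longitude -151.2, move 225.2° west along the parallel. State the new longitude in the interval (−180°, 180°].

-16.4°

Start at -151.2°; shift −225.2° → -376.4°.
-376.4° lies outside (−180°, 180°]; add 360° → -16.4°.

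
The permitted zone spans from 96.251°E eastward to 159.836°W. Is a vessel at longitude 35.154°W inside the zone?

No

Band width going east from +96.251° to -159.836°: ((-159.836 − 96.251) mod 360) = 103.913°.
Offset of -35.154° east of the west edge: ((-35.154 − 96.251) mod 360) = 228.595°.
228.595° > 103.913° ⇒ outside.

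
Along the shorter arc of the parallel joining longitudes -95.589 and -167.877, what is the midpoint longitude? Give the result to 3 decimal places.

Signed shortest Δλ from -95.589° to -167.877° is -72.288°.
Midpoint longitude = -95.589° + (-72.288°)/2 = -95.589° − 36.144° = -131.733°.

-131.733°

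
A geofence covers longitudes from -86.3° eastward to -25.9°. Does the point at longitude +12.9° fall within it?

Band width going east from -86.3° to -25.9°: ((-25.9 − -86.3) mod 360) = 60.4°.
Offset of +12.9° east of the west edge: ((12.9 − -86.3) mod 360) = 99.2°.
99.2° > 60.4° ⇒ outside.

No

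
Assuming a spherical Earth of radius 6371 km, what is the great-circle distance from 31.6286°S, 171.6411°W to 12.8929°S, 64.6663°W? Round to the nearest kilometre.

Δλ = -64.6663 − -171.6411 = 106.9748°.
Δφ = -12.8929 − -31.6286 = 18.7357°.
a = sin²(Δφ/2) + cos φ₁ · cos φ₂ · sin²(Δλ/2) = 0.562654.
c = 2·atan2(√a, √(1−a)) = 1.69643 rad → d = 6371·c ≈ 10807.98 km.

10808 km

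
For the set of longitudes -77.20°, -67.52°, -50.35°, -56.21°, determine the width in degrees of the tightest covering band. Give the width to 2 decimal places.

Sort the longitudes: -77.20°, -67.52°, -56.21°, -50.35°.
Eastward gaps between consecutive values (wrapping around): 9.68°, 11.31°, 5.86°, 333.15°.
Largest gap = 333.15° ⇒ minimal covering band is its complement: 360° − 333.15° = 26.85°.
Band runs from -77.20° eastward to -50.35°.

26.85°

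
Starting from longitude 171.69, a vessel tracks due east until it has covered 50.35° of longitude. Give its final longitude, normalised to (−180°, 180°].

Start at +171.69°; shift +50.35° → +222.04°.
+222.04° lies outside (−180°, 180°]; subtract 360° → -137.96°.

-137.96°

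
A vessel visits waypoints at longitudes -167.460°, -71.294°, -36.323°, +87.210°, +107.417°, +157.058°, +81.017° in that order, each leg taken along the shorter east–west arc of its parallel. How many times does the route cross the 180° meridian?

0

Leg 1: -167.460° → -71.294°, shortest Δλ = 96.166° (east) — does not cross 180°.
Leg 2: -71.294° → -36.323°, shortest Δλ = 34.971° (east) — does not cross 180°.
Leg 3: -36.323° → +87.210°, shortest Δλ = 123.533° (east) — does not cross 180°.
Leg 4: +87.210° → +107.417°, shortest Δλ = 20.207° (east) — does not cross 180°.
Leg 5: +107.417° → +157.058°, shortest Δλ = 49.641° (east) — does not cross 180°.
Leg 6: +157.058° → +81.017°, shortest Δλ = -76.041° (west) — does not cross 180°.
Total crossings: 0.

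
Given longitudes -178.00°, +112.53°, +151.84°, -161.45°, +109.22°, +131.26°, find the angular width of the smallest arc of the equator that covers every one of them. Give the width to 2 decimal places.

89.33°

Sort the longitudes: -178.00°, -161.45°, +109.22°, +112.53°, +131.26°, +151.84°.
Eastward gaps between consecutive values (wrapping around): 16.55°, 270.67°, 3.31°, 18.73°, 20.58°, 30.16°.
Largest gap = 270.67° ⇒ minimal covering band is its complement: 360° − 270.67° = 89.33°.
Band runs from +109.22° eastward to -161.45°, crossing the antimeridian.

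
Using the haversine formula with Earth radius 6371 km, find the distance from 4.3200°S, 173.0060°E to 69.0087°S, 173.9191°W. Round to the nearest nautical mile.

Δλ = -173.9191 − 173.0060 = -346.9251°; wrapped into (−180°, 180°]: 13.0749°.
Δφ = -69.0087 − -4.3200 = -64.6887°.
a = sin²(Δφ/2) + cos φ₁ · cos φ₂ · sin²(Δλ/2) = 0.290862.
c = 2·atan2(√a, √(1−a)) = 1.13925 rad → d = 6371·c ≈ 7258.16 km ≈ 3919.09 nmi.

3919 nmi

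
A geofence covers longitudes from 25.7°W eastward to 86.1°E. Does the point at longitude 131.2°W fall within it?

Band width going east from -25.7° to +86.1°: ((86.1 − -25.7) mod 360) = 111.8°.
Offset of -131.2° east of the west edge: ((-131.2 − -25.7) mod 360) = 254.5°.
254.5° > 111.8° ⇒ outside.

No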